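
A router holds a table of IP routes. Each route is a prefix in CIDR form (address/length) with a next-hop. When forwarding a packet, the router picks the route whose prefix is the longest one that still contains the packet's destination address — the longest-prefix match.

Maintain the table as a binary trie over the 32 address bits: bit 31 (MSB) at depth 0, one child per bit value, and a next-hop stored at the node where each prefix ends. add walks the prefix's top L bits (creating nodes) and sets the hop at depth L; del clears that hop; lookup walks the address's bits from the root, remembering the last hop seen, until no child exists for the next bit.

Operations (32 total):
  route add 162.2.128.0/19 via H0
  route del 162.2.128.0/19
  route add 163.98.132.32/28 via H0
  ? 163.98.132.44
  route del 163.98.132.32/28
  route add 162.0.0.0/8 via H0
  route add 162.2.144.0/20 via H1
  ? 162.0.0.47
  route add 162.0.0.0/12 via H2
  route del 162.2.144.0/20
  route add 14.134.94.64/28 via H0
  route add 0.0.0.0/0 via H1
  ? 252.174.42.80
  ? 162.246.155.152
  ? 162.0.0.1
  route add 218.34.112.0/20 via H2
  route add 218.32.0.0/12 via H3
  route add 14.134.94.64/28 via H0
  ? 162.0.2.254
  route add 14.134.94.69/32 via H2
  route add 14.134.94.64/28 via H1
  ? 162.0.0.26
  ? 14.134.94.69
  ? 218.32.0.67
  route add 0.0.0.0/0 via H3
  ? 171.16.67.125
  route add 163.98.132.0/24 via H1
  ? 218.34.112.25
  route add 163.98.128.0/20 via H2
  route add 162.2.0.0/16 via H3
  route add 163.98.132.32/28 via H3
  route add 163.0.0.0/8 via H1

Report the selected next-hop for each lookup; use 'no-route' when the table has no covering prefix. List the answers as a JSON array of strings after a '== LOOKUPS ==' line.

Trace:
  + 162.2.128.0/19 (H0) depth=19
  del 162.2.128.0/19 (clear depth 19)
  + 163.98.132.32/28 (H0) depth=28
  lookup 163.98.132.44: bits 1010001101100010100001000010 walk d0:-→d1:-→d2:-→d3:-→d4:-→d5:-→d6:-→d7:-→d8:-→d9:-→d10:-→d11:-→d12:-→d13:-→d14:-→d15:-→d16:-→d17:-→d18:-→d19:-→d20:-→d21:-→d22:-→d23:-→d24:-→d25:-→d26:-→d27:-→d28:H0 -> H0
  del 163.98.132.32/28 (clear depth 28)
  + 162.0.0.0/8 (H0) depth=8
  + 162.2.144.0/20 (H1) depth=20
  lookup 162.0.0.47: bits 10100010000000 walk d0:-→d1:-→d2:-→d3:-→d4:-→d5:-→d6:-→d7:-→d8:H0→d9:-→d10:-→d11:-→d12:-→d13:-→d14:- -> H0
  + 162.0.0.0/12 (H2) depth=12
  del 162.2.144.0/20 (clear depth 20)
  + 14.134.94.64/28 (H0) depth=28
  + 0.0.0.0/0 (H1) depth=0
  lookup 252.174.42.80: bits 1 walk d0:H1→d1:- -> H1
  lookup 162.246.155.152: bits 10100010 walk d0:H1→d1:-→d2:-→d3:-→d4:-→d5:-→d6:-→d7:-→d8:H0 -> H0
  lookup 162.0.0.1: bits 10100010000000 walk d0:H1→d1:-→d2:-→d3:-→d4:-→d5:-→d6:-→d7:-→d8:H0→d9:-→d10:-→d11:-→d12:H2→d13:-→d14:- -> H2
  + 218.34.112.0/20 (H2) depth=20
  + 218.32.0.0/12 (H3) depth=12
  + 14.134.94.64/28 (H0) depth=28
  lookup 162.0.2.254: bits 10100010000000 walk d0:H1→d1:-→d2:-→d3:-→d4:-→d5:-→d6:-→d7:-→d8:H0→d9:-→d10:-→d11:-→d12:H2→d13:-→d14:- -> H2
  + 14.134.94.69/32 (H2) depth=32
  + 14.134.94.64/28 (H1) depth=28
  lookup 162.0.0.26: bits 10100010000000 walk d0:H1→d1:-→d2:-→d3:-→d4:-→d5:-→d6:-→d7:-→d8:H0→d9:-→d10:-→d11:-→d12:H2→d13:-→d14:- -> H2
  lookup 14.134.94.69: bits 00001110100001100101111001000101 walk d0:H1→d1:-→d2:-→d3:-→d4:-→d5:-→d6:-→d7:-→d8:-→d9:-→d10:-→d11:-→d12:-→d13:-→d14:-→d15:-→d16:-→d17:-→d18:-→d19:-→d20:-→d21:-→d22:-→d23:-→d24:-→d25:-→d26:-→d27:-→d28:H1→d29:-→d30:-→d31:-→d32:H2 -> H2
  lookup 218.32.0.67: bits 11011010001000 walk d0:H1→d1:-→d2:-→d3:-→d4:-→d5:-→d6:-→d7:-→d8:-→d9:-→d10:-→d11:-→d12:H3→d13:-→d14:- -> H3
  + 0.0.0.0/0 (H3) depth=0
  lookup 171.16.67.125: bits 1010 walk d0:H3→d1:-→d2:-→d3:-→d4:- -> H3
  + 163.98.132.0/24 (H1) depth=24
  lookup 218.34.112.25: bits 11011010001000100111 walk d0:H3→d1:-→d2:-→d3:-→d4:-→d5:-→d6:-→d7:-→d8:-→d9:-→d10:-→d11:-→d12:H3→d13:-→d14:-→d15:-→d16:-→d17:-→d18:-→d19:-→d20:H2 -> H2
  + 163.98.128.0/20 (H2) depth=20
  + 162.2.0.0/16 (H3) depth=16
  + 163.98.132.32/28 (H3) depth=28
  + 163.0.0.0/8 (H1) depth=8

== LOOKUPS ==
["H0","H0","H1","H0","H2","H2","H2","H2","H3","H3","H2"]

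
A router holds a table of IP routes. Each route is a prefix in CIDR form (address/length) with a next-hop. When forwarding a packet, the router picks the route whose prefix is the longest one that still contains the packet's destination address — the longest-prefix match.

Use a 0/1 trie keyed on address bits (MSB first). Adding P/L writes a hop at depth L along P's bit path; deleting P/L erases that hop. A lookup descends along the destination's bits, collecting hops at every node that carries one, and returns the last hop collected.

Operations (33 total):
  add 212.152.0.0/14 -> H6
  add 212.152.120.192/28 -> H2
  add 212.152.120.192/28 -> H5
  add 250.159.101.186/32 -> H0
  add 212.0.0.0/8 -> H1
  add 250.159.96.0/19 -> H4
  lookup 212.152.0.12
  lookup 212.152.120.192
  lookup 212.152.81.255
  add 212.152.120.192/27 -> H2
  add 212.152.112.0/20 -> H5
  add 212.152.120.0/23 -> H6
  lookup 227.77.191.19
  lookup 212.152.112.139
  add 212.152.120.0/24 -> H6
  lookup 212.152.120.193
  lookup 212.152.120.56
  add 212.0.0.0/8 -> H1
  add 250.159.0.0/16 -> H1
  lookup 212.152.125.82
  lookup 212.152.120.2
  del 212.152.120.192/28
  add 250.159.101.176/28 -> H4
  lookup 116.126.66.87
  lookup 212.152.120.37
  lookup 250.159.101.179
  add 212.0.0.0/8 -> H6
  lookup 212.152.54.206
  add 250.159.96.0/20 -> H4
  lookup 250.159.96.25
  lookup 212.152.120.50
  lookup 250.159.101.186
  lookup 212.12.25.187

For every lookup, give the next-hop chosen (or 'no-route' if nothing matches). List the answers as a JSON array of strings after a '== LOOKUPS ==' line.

Apply in order:
  + 212.152.0.0/14 (H6) depth=14
  + 212.152.120.192/28 (H2) depth=28
  + 212.152.120.192/28 (H5) depth=28
  + 250.159.101.186/32 (H0) depth=32
  + 212.0.0.0/8 (H1) depth=8
  + 250.159.96.0/19 (H4) depth=19
  lookup 212.152.0.12: bits 11010100100110000 walk d0:-→d1:-→d2:-→d3:-→d4:-→d5:-→d6:-→d7:-→d8:H1→d9:-→d10:-→d11:-→d12:-→d13:-→d14:H6→d15:-→d16:-→d17:- -> H6
  lookup 212.152.120.192: bits 1101010010011000011110001100 walk d0:-→d1:-→d2:-→d3:-→d4:-→d5:-→d6:-→d7:-→d8:H1→d9:-→d10:-→d11:-→d12:-→d13:-→d14:H6→d15:-→d16:-→d17:-→d18:-→d19:-→d20:-→d21:-→d22:-→d23:-→d24:-→d25:-→d26:-→d27:-→d28:H5 -> H5
  lookup 212.152.81.255: bits 110101001001100001 walk d0:-→d1:-→d2:-→d3:-→d4:-→d5:-→d6:-→d7:-→d8:H1→d9:-→d10:-→d11:-→d12:-→d13:-→d14:H6→d15:-→d16:-→d17:-→d18:- -> H6
  + 212.152.120.192/27 (H2) depth=27
  + 212.152.112.0/20 (H5) depth=20
  + 212.152.120.0/23 (H6) depth=23
  lookup 227.77.191.19: bits 111 walk d0:-→d1:-→d2:-→d3:- -> no-route
  lookup 212.152.112.139: bits 11010100100110000111 walk d0:-→d1:-→d2:-→d3:-→d4:-→d5:-→d6:-→d7:-→d8:H1→d9:-→d10:-→d11:-→d12:-→d13:-→d14:H6→d15:-→d16:-→d17:-→d18:-→d19:-→d20:H5 -> H5
  + 212.152.120.0/24 (H6) depth=24
  lookup 212.152.120.193: bits 1101010010011000011110001100 walk d0:-→d1:-→d2:-→d3:-→d4:-→d5:-→d6:-→d7:-→d8:H1→d9:-→d10:-→d11:-→d12:-→d13:-→d14:H6→d15:-→d16:-→d17:-→d18:-→d19:-→d20:H5→d21:-→d22:-→d23:H6→d24:H6→d25:-→d26:-→d27:H2→d28:H5 -> H5
  lookup 212.152.120.56: bits 110101001001100001111000 walk d0:-→d1:-→d2:-→d3:-→d4:-→d5:-→d6:-→d7:-→d8:H1→d9:-→d10:-→d11:-→d12:-→d13:-→d14:H6→d15:-→d16:-→d17:-→d18:-→d19:-→d20:H5→d21:-→d22:-→d23:H6→d24:H6 -> H6
  + 212.0.0.0/8 (H1) depth=8
  + 250.159.0.0/16 (H1) depth=16
  lookup 212.152.125.82: bits 110101001001100001111 walk d0:-→d1:-→d2:-→d3:-→d4:-→d5:-→d6:-→d7:-→d8:H1→d9:-→d10:-→d11:-→d12:-→d13:-→d14:H6→d15:-→d16:-→d17:-→d18:-→d19:-→d20:H5→d21:- -> H5
  lookup 212.152.120.2: bits 110101001001100001111000 walk d0:-→d1:-→d2:-→d3:-→d4:-→d5:-→d6:-→d7:-→d8:H1→d9:-→d10:-→d11:-→d12:-→d13:-→d14:H6→d15:-→d16:-→d17:-→d18:-→d19:-→d20:H5→d21:-→d22:-→d23:H6→d24:H6 -> H6
  del 212.152.120.192/28 (clear depth 28)
  + 250.159.101.176/28 (H4) depth=28
  lookup 116.126.66.87: bits ε walk d0:- -> no-route
  lookup 212.152.120.37: bits 110101001001100001111000 walk d0:-→d1:-→d2:-→d3:-→d4:-→d5:-→d6:-→d7:-→d8:H1→d9:-→d10:-→d11:-→d12:-→d13:-→d14:H6→d15:-→d16:-→d17:-→d18:-→d19:-→d20:H5→d21:-→d22:-→d23:H6→d24:H6 -> H6
  lookup 250.159.101.179: bits 1111101010011111011001011011 walk d0:-→d1:-→d2:-→d3:-→d4:-→d5:-→d6:-→d7:-→d8:-→d9:-→d10:-→d11:-→d12:-→d13:-→d14:-→d15:-→d16:H1→d17:-→d18:-→d19:H4→d20:-→d21:-→d22:-→d23:-→d24:-→d25:-→d26:-→d27:-→d28:H4 -> H4
  + 212.0.0.0/8 (H6) depth=8
  lookup 212.152.54.206: bits 11010100100110000 walk d0:-→d1:-→d2:-→d3:-→d4:-→d5:-→d6:-→d7:-→d8:H6→d9:-→d10:-→d11:-→d12:-→d13:-→d14:H6→d15:-→d16:-→d17:- -> H6
  + 250.159.96.0/20 (H4) depth=20
  lookup 250.159.96.25: bits 111110101001111101100 walk d0:-→d1:-→d2:-→d3:-→d4:-→d5:-→d6:-→d7:-→d8:-→d9:-→d10:-→d11:-→d12:-→d13:-→d14:-→d15:-→d16:H1→d17:-→d18:-→d19:H4→d20:H4→d21:- -> H4
  lookup 212.152.120.50: bits 110101001001100001111000 walk d0:-→d1:-→d2:-→d3:-→d4:-→d5:-→d6:-→d7:-→d8:H6→d9:-→d10:-→d11:-→d12:-→d13:-→d14:H6→d15:-→d16:-→d17:-→d18:-→d19:-→d20:H5→d21:-→d22:-→d23:H6→d24:H6 -> H6
  lookup 250.159.101.186: bits 11111010100111110110010110111010 walk d0:-→d1:-→d2:-→d3:-→d4:-→d5:-→d6:-→d7:-→d8:-→d9:-→d10:-→d11:-→d12:-→d13:-→d14:-→d15:-→d16:H1→d17:-→d18:-→d19:H4→d20:H4→d21:-→d22:-→d23:-→d24:-→d25:-→d26:-→d27:-→d28:H4→d29:-→d30:-→d31:-→d32:H0 -> H0
  lookup 212.12.25.187: bits 11010100 walk d0:-→d1:-→d2:-→d3:-→d4:-→d5:-→d6:-→d7:-→d8:H6 -> H6

== LOOKUPS ==
["H6","H5","H6","no-route","H5","H5","H6","H5","H6","no-route","H6","H4","H6","H4","H6","H0","H6"]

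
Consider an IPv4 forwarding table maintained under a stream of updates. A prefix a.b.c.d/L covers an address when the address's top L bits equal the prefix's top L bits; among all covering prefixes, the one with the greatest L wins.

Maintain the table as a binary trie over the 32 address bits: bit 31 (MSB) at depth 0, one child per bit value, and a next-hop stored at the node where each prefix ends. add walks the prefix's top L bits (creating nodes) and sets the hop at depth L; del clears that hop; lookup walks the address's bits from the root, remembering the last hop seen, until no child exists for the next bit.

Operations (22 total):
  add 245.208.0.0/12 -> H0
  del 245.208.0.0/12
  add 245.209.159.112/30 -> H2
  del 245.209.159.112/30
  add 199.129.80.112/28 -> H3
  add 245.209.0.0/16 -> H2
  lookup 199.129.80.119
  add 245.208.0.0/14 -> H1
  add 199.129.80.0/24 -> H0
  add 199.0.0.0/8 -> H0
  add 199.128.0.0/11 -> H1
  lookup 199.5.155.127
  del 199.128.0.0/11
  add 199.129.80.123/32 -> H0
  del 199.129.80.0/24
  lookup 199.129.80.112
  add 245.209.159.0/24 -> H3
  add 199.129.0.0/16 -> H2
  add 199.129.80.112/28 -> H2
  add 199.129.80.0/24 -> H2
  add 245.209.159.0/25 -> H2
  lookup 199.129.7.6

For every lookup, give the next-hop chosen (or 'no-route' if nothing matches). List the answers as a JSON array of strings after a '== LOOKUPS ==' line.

Apply in order:
  add 245.208.0.0/12 -> H0 at depth 12
  del 245.208.0.0/12 (clear depth 12)
  add 245.209.159.112/30 -> H2 at depth 30
  del 245.209.159.112/30 (clear depth 30)
  add 199.129.80.112/28 -> H3 at depth 28
  add 245.209.0.0/16 -> H2 at depth 16
  ? 199.129.80.119  path d0:-→d1:-→d2:-→d3:-→d4:-→d5:-→d6:-→d7:-→d8:-→d9:-→d10:-→d11:-→d12:-→d13:-→d14:-→d15:-→d16:-→d17:-→d18:-→d19:-→d20:-→d21:-→d22:-→d23:-→d24:-→d25:-→d26:-→d27:-→d28:H3  best=H3
  add 245.208.0.0/14 -> H1 at depth 14
  add 199.129.80.0/24 -> H0 at depth 24
  add 199.0.0.0/8 -> H0 at depth 8
  add 199.128.0.0/11 -> H1 at depth 11
  ? 199.5.155.127  path d0:-→d1:-→d2:-→d3:-→d4:-→d5:-→d6:-→d7:-→d8:H0  best=H0
  del 199.128.0.0/11 (clear depth 11)
  add 199.129.80.123/32 -> H0 at depth 32
  del 199.129.80.0/24 (clear depth 24)
  ? 199.129.80.112  path d0:-→d1:-→d2:-→d3:-→d4:-→d5:-→d6:-→d7:-→d8:H0→d9:-→d10:-→d11:-→d12:-→d13:-→d14:-→d15:-→d16:-→d17:-→d18:-→d19:-→d20:-→d21:-→d22:-→d23:-→d24:-→d25:-→d26:-→d27:-→d28:H3  best=H3
  add 245.209.159.0/24 -> H3 at depth 24
  add 199.129.0.0/16 -> H2 at depth 16
  add 199.129.80.112/28 -> H2 at depth 28
  add 199.129.80.0/24 -> H2 at depth 24
  add 245.209.159.0/25 -> H2 at depth 25
  ? 199.129.7.6  path d0:-→d1:-→d2:-→d3:-→d4:-→d5:-→d6:-→d7:-→d8:H0→d9:-→d10:-→d11:-→d12:-→d13:-→d14:-→d15:-→d16:H2→d17:-  best=H2

== LOOKUPS ==
["H3","H0","H3","H2"]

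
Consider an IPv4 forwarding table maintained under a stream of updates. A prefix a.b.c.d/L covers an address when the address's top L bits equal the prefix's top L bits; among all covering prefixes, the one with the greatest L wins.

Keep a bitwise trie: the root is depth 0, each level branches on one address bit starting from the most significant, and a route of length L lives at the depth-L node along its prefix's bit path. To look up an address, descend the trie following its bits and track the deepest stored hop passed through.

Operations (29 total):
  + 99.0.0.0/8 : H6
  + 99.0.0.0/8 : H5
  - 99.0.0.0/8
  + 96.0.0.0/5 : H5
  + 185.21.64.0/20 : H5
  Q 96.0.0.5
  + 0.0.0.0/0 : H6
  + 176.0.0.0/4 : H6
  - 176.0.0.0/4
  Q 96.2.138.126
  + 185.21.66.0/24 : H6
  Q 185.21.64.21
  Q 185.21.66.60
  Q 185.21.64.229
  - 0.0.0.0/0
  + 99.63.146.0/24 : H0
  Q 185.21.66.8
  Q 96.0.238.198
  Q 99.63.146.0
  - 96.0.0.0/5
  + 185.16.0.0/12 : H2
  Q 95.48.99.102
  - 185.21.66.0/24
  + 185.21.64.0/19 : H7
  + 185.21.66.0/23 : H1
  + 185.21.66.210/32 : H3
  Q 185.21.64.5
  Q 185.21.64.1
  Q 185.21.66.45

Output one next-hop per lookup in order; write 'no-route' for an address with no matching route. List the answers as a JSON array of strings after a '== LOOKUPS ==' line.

Trace:
  add 99.0.0.0/8 -> H6 at depth 8
  add 99.0.0.0/8 -> H5 at depth 8
  del 99.0.0.0/8 (clear depth 8)
  add 96.0.0.0/5 -> H5 at depth 5
  add 185.21.64.0/20 -> H5 at depth 20
  ? 96.0.0.5  path d0:-→d1:-→d2:-→d3:-→d4:-→d5:H5→d6:-  best=H5
  add 0.0.0.0/0 -> H6 at depth 0
  add 176.0.0.0/4 -> H6 at depth 4
  del 176.0.0.0/4 (clear depth 4)
  ? 96.2.138.126  path d0:H6→d1:-→d2:-→d3:-→d4:-→d5:H5→d6:-  best=H5
  add 185.21.66.0/24 -> H6 at depth 24
  ? 185.21.64.21  path d0:H6→d1:-→d2:-→d3:-→d4:-→d5:-→d6:-→d7:-→d8:-→d9:-→d10:-→d11:-→d12:-→d13:-→d14:-→d15:-→d16:-→d17:-→d18:-→d19:-→d20:H5→d21:-→d22:-  best=H5
  ? 185.21.66.60  path d0:H6→d1:-→d2:-→d3:-→d4:-→d5:-→d6:-→d7:-→d8:-→d9:-→d10:-→d11:-→d12:-→d13:-→d14:-→d15:-→d16:-→d17:-→d18:-→d19:-→d20:H5→d21:-→d22:-→d23:-→d24:H6  best=H6
  ? 185.21.64.229  path d0:H6→d1:-→d2:-→d3:-→d4:-→d5:-→d6:-→d7:-→d8:-→d9:-→d10:-→d11:-→d12:-→d13:-→d14:-→d15:-→d16:-→d17:-→d18:-→d19:-→d20:H5→d21:-→d22:-  best=H5
  del 0.0.0.0/0 (clear depth 0)
  add 99.63.146.0/24 -> H0 at depth 24
  ? 185.21.66.8  path d0:-→d1:-→d2:-→d3:-→d4:-→d5:-→d6:-→d7:-→d8:-→d9:-→d10:-→d11:-→d12:-→d13:-→d14:-→d15:-→d16:-→d17:-→d18:-→d19:-→d20:H5→d21:-→d22:-→d23:-→d24:H6  best=H6
  ? 96.0.238.198  path d0:-→d1:-→d2:-→d3:-→d4:-→d5:H5→d6:-  best=H5
  ? 99.63.146.0  path d0:-→d1:-→d2:-→d3:-→d4:-→d5:H5→d6:-→d7:-→d8:-→d9:-→d10:-→d11:-→d12:-→d13:-→d14:-→d15:-→d16:-→d17:-→d18:-→d19:-→d20:-→d21:-→d22:-→d23:-→d24:H0  best=H0
  del 96.0.0.0/5 (clear depth 5)
  add 185.16.0.0/12 -> H2 at depth 12
  ? 95.48.99.102  path d0:-→d1:-→d2:-  best=no-route
  del 185.21.66.0/24 (clear depth 24)
  add 185.21.64.0/19 -> H7 at depth 19
  add 185.21.66.0/23 -> H1 at depth 23
  add 185.21.66.210/32 -> H3 at depth 32
  ? 185.21.64.5  path d0:-→d1:-→d2:-→d3:-→d4:-→d5:-→d6:-→d7:-→d8:-→d9:-→d10:-→d11:-→d12:H2→d13:-→d14:-→d15:-→d16:-→d17:-→d18:-→d19:H7→d20:H5→d21:-→d22:-  best=H5
  ? 185.21.64.1  path d0:-→d1:-→d2:-→d3:-→d4:-→d5:-→d6:-→d7:-→d8:-→d9:-→d10:-→d11:-→d12:H2→d13:-→d14:-→d15:-→d16:-→d17:-→d18:-→d19:H7→d20:H5→d21:-→d22:-  best=H5
  ? 185.21.66.45  path d0:-→d1:-→d2:-→d3:-→d4:-→d5:-→d6:-→d7:-→d8:-→d9:-→d10:-→d11:-→d12:H2→d13:-→d14:-→d15:-→d16:-→d17:-→d18:-→d19:H7→d20:H5→d21:-→d22:-→d23:H1→d24:-  best=H1

== LOOKUPS ==
["H5","H5","H5","H6","H5","H6","H5","H0","no-route","H5","H5","H1"]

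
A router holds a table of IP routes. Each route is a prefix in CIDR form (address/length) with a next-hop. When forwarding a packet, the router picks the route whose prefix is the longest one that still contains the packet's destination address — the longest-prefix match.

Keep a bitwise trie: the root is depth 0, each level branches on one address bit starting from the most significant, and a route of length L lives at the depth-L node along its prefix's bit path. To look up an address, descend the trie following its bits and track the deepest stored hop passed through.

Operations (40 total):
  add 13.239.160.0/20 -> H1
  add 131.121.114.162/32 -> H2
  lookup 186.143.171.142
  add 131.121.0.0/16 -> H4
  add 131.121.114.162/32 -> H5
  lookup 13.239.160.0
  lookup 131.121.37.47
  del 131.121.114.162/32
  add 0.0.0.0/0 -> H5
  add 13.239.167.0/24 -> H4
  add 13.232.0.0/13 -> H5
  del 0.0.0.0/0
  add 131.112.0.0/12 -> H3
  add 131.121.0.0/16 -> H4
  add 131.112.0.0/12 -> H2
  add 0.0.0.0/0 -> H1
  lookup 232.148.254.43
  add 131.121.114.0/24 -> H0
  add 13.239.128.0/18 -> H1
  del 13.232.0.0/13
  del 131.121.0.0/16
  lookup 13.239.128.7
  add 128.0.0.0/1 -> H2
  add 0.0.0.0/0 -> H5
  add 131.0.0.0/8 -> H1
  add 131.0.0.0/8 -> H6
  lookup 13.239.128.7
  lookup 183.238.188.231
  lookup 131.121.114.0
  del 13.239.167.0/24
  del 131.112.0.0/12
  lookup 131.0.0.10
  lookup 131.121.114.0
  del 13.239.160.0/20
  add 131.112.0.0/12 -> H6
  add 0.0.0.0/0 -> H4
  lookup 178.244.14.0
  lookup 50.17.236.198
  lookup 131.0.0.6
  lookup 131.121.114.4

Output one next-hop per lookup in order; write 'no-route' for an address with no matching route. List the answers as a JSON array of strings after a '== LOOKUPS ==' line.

Process each operation:
  + 13.239.160.0/20 (H1) depth=20
  + 131.121.114.162/32 (H2) depth=32
  Q 186.143.171.142: descend 10 ; hops seen [∅] ; pick no-route
  + 131.121.0.0/16 (H4) depth=16
  + 131.121.114.162/32 (H5) depth=32
  Q 13.239.160.0: descend 00001101111011111010 ; hops seen [H1] ; pick H1
  Q 131.121.37.47: descend 10000011011110010 ; hops seen [H4] ; pick H4
  - 131.121.114.162/32 clear@32
  + 0.0.0.0/0 (H5) depth=0
  + 13.239.167.0/24 (H4) depth=24
  + 13.232.0.0/13 (H5) depth=13
  - 0.0.0.0/0 clear@0
  + 131.112.0.0/12 (H3) depth=12
  + 131.121.0.0/16 (H4) depth=16
  + 131.112.0.0/12 (H2) depth=12
  + 0.0.0.0/0 (H1) depth=0
  Q 232.148.254.43: descend 1 ; hops seen [H1] ; pick H1
  + 131.121.114.0/24 (H0) depth=24
  + 13.239.128.0/18 (H1) depth=18
  - 13.232.0.0/13 clear@13
  - 131.121.0.0/16 clear@16
  Q 13.239.128.7: descend 000011011110111110 ; hops seen [H1,H1] ; pick H1
  + 128.0.0.0/1 (H2) depth=1
  + 0.0.0.0/0 (H5) depth=0
  + 131.0.0.0/8 (H1) depth=8
  + 131.0.0.0/8 (H6) depth=8
  Q 13.239.128.7: descend 000011011110111110 ; hops seen [H5,H1] ; pick H1
  Q 183.238.188.231: descend 10 ; hops seen [H5,H2] ; pick H2
  Q 131.121.114.0: descend 100000110111100101110010 ; hops seen [H5,H2,H6,H2,H0] ; pick H0
  - 13.239.167.0/24 clear@24
  - 131.112.0.0/12 clear@12
  Q 131.0.0.10: descend 100000110 ; hops seen [H5,H2,H6] ; pick H6
  Q 131.121.114.0: descend 100000110111100101110010 ; hops seen [H5,H2,H6,H0] ; pick H0
  - 13.239.160.0/20 clear@20
  + 131.112.0.0/12 (H6) depth=12
  + 0.0.0.0/0 (H4) depth=0
  Q 178.244.14.0: descend 10 ; hops seen [H4,H2] ; pick H2
  Q 50.17.236.198: descend 00 ; hops seen [H4] ; pick H4
  Q 131.0.0.6: descend 100000110 ; hops seen [H4,H2,H6] ; pick H6
  Q 131.121.114.4: descend 100000110111100101110010 ; hops seen [H4,H2,H6,H6,H0] ; pick H0

== LOOKUPS ==
["no-route","H1","H4","H1","H1","H1","H2","H0","H6","H0","H2","H4","H6","H0"]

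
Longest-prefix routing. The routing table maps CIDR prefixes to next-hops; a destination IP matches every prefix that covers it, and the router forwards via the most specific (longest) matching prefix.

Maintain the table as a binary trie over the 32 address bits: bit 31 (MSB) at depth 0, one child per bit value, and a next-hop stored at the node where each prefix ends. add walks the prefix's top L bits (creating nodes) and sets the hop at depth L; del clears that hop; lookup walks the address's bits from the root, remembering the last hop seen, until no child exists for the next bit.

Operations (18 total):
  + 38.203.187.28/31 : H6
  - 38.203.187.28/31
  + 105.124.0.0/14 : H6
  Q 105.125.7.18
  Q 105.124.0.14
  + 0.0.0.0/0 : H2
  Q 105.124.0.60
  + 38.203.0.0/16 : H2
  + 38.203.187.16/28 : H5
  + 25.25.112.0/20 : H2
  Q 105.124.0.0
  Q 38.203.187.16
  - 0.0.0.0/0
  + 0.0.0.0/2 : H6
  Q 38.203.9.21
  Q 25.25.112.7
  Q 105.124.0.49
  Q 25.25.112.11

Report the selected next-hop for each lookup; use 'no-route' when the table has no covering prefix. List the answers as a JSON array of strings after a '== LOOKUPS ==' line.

Apply in order:
  add 38.203.187.28/31 -> H6 at depth 31
  del 38.203.187.28/31 (clear depth 31)
  add 105.124.0.0/14 -> H6 at depth 14
  ? 105.125.7.18  path d0:-→d1:-→d2:-→d3:-→d4:-→d5:-→d6:-→d7:-→d8:-→d9:-→d10:-→d11:-→d12:-→d13:-→d14:H6  best=H6
  ? 105.124.0.14  path d0:-→d1:-→d2:-→d3:-→d4:-→d5:-→d6:-→d7:-→d8:-→d9:-→d10:-→d11:-→d12:-→d13:-→d14:H6  best=H6
  add 0.0.0.0/0 -> H2 at depth 0
  ? 105.124.0.60  path d0:H2→d1:-→d2:-→d3:-→d4:-→d5:-→d6:-→d7:-→d8:-→d9:-→d10:-→d11:-→d12:-→d13:-→d14:H6  best=H6
  add 38.203.0.0/16 -> H2 at depth 16
  add 38.203.187.16/28 -> H5 at depth 28
  add 25.25.112.0/20 -> H2 at depth 20
  ? 105.124.0.0  path d0:H2→d1:-→d2:-→d3:-→d4:-→d5:-→d6:-→d7:-→d8:-→d9:-→d10:-→d11:-→d12:-→d13:-→d14:H6  best=H6
  ? 38.203.187.16  path d0:H2→d1:-→d2:-→d3:-→d4:-→d5:-→d6:-→d7:-→d8:-→d9:-→d10:-→d11:-→d12:-→d13:-→d14:-→d15:-→d16:H2→d17:-→d18:-→d19:-→d20:-→d21:-→d22:-→d23:-→d24:-→d25:-→d26:-→d27:-→d28:H5  best=H5
  del 0.0.0.0/0 (clear depth 0)
  add 0.0.0.0/2 -> H6 at depth 2
  ? 38.203.9.21  path d0:-→d1:-→d2:H6→d3:-→d4:-→d5:-→d6:-→d7:-→d8:-→d9:-→d10:-→d11:-→d12:-→d13:-→d14:-→d15:-→d16:H2  best=H2
  ? 25.25.112.7  path d0:-→d1:-→d2:H6→d3:-→d4:-→d5:-→d6:-→d7:-→d8:-→d9:-→d10:-→d11:-→d12:-→d13:-→d14:-→d15:-→d16:-→d17:-→d18:-→d19:-→d20:H2  best=H2
  ? 105.124.0.49  path d0:-→d1:-→d2:-→d3:-→d4:-→d5:-→d6:-→d7:-→d8:-→d9:-→d10:-→d11:-→d12:-→d13:-→d14:H6  best=H6
  ? 25.25.112.11  path d0:-→d1:-→d2:H6→d3:-→d4:-→d5:-→d6:-→d7:-→d8:-→d9:-→d10:-→d11:-→d12:-→d13:-→d14:-→d15:-→d16:-→d17:-→d18:-→d19:-→d20:H2  best=H2

== LOOKUPS ==
["H6","H6","H6","H6","H5","H2","H2","H6","H2"]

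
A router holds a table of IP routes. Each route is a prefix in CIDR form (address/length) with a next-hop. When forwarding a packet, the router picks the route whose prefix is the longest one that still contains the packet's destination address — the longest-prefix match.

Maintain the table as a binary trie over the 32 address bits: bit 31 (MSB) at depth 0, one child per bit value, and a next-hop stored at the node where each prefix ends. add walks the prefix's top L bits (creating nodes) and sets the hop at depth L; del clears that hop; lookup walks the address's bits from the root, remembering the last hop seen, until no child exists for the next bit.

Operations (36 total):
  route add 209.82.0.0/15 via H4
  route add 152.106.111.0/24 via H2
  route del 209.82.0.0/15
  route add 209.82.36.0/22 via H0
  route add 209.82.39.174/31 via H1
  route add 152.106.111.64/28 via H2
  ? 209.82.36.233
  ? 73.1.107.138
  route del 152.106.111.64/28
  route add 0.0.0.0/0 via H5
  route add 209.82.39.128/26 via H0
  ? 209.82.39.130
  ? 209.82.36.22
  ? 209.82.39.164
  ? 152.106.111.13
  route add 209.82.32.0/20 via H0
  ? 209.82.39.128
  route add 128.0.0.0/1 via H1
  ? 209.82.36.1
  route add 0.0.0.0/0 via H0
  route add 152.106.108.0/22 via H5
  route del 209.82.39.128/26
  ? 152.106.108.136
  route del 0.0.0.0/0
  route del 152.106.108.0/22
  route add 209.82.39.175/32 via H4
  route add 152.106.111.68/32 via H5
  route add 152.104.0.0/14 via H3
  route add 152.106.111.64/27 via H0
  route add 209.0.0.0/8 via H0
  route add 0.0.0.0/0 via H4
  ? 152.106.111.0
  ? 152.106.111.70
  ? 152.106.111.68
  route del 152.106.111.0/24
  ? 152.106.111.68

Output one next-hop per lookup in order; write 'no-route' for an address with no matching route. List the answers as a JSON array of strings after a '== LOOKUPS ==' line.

Trace:
  add 209.82.0.0/15 -> H4 at depth 15
  add 152.106.111.0/24 -> H2 at depth 24
  del 209.82.0.0/15 (clear depth 15)
  add 209.82.36.0/22 -> H0 at depth 22
  add 209.82.39.174/31 -> H1 at depth 31
  add 152.106.111.64/28 -> H2 at depth 28
  lookup 209.82.36.233: bits 1101000101010010001001 walk d0:-→d1:-→d2:-→d3:-→d4:-→d5:-→d6:-→d7:-→d8:-→d9:-→d10:-→d11:-→d12:-→d13:-→d14:-→d15:-→d16:-→d17:-→d18:-→d19:-→d20:-→d21:-→d22:H0 -> H0
  lookup 73.1.107.138: bits ε walk d0:- -> no-route
  del 152.106.111.64/28 (clear depth 28)
  add 0.0.0.0/0 -> H5 at depth 0
  add 209.82.39.128/26 -> H0 at depth 26
  lookup 209.82.39.130: bits 11010001010100100010011110 walk d0:H5→d1:-→d2:-→d3:-→d4:-→d5:-→d6:-→d7:-→d8:-→d9:-→d10:-→d11:-→d12:-→d13:-→d14:-→d15:-→d16:-→d17:-→d18:-→d19:-→d20:-→d21:-→d22:H0→d23:-→d24:-→d25:-→d26:H0 -> H0
  lookup 209.82.36.22: bits 1101000101010010001001 walk d0:H5→d1:-→d2:-→d3:-→d4:-→d5:-→d6:-→d7:-→d8:-→d9:-→d10:-→d11:-→d12:-→d13:-→d14:-→d15:-→d16:-→d17:-→d18:-→d19:-→d20:-→d21:-→d22:H0 -> H0
  lookup 209.82.39.164: bits 1101000101010010001001111010 walk d0:H5→d1:-→d2:-→d3:-→d4:-→d5:-→d6:-→d7:-→d8:-→d9:-→d10:-→d11:-→d12:-→d13:-→d14:-→d15:-→d16:-→d17:-→d18:-→d19:-→d20:-→d21:-→d22:H0→d23:-→d24:-→d25:-→d26:H0→d27:-→d28:- -> H0
  lookup 152.106.111.13: bits 1001100001101010011011110 walk d0:H5→d1:-→d2:-→d3:-→d4:-→d5:-→d6:-→d7:-→d8:-→d9:-→d10:-→d11:-→d12:-→d13:-→d14:-→d15:-→d16:-→d17:-→d18:-→d19:-→d20:-→d21:-→d22:-→d23:-→d24:H2→d25:- -> H2
  add 209.82.32.0/20 -> H0 at depth 20
  lookup 209.82.39.128: bits 11010001010100100010011110 walk d0:H5→d1:-→d2:-→d3:-→d4:-→d5:-→d6:-→d7:-→d8:-→d9:-→d10:-→d11:-→d12:-→d13:-→d14:-→d15:-→d16:-→d17:-→d18:-→d19:-→d20:H0→d21:-→d22:H0→d23:-→d24:-→d25:-→d26:H0 -> H0
  add 128.0.0.0/1 -> H1 at depth 1
  lookup 209.82.36.1: bits 1101000101010010001001 walk d0:H5→d1:H1→d2:-→d3:-→d4:-→d5:-→d6:-→d7:-→d8:-→d9:-→d10:-→d11:-→d12:-→d13:-→d14:-→d15:-→d16:-→d17:-→d18:-→d19:-→d20:H0→d21:-→d22:H0 -> H0
  add 0.0.0.0/0 -> H0 at depth 0
  add 152.106.108.0/22 -> H5 at depth 22
  del 209.82.39.128/26 (clear depth 26)
  lookup 152.106.108.136: bits 1001100001101010011011 walk d0:H0→d1:H1→d2:-→d3:-→d4:-→d5:-→d6:-→d7:-→d8:-→d9:-→d10:-→d11:-→d12:-→d13:-→d14:-→d15:-→d16:-→d17:-→d18:-→d19:-→d20:-→d21:-→d22:H5 -> H5
  del 0.0.0.0/0 (clear depth 0)
  del 152.106.108.0/22 (clear depth 22)
  add 209.82.39.175/32 -> H4 at depth 32
  add 152.106.111.68/32 -> H5 at depth 32
  add 152.104.0.0/14 -> H3 at depth 14
  add 152.106.111.64/27 -> H0 at depth 27
  add 209.0.0.0/8 -> H0 at depth 8
  add 0.0.0.0/0 -> H4 at depth 0
  lookup 152.106.111.0: bits 1001100001101010011011110 walk d0:H4→d1:H1→d2:-→d3:-→d4:-→d5:-→d6:-→d7:-→d8:-→d9:-→d10:-→d11:-→d12:-→d13:-→d14:H3→d15:-→d16:-→d17:-→d18:-→d19:-→d20:-→d21:-→d22:-→d23:-→d24:H2→d25:- -> H2
  lookup 152.106.111.70: bits 100110000110101001101111010001 walk d0:H4→d1:H1→d2:-→d3:-→d4:-→d5:-→d6:-→d7:-→d8:-→d9:-→d10:-→d11:-→d12:-→d13:-→d14:H3→d15:-→d16:-→d17:-→d18:-→d19:-→d20:-→d21:-→d22:-→d23:-→d24:H2→d25:-→d26:-→d27:H0→d28:-→d29:-→d30:- -> H0
  lookup 152.106.111.68: bits 10011000011010100110111101000100 walk d0:H4→d1:H1→d2:-→d3:-→d4:-→d5:-→d6:-→d7:-→d8:-→d9:-→d10:-→d11:-→d12:-→d13:-→d14:H3→d15:-→d16:-→d17:-→d18:-→d19:-→d20:-→d21:-→d22:-→d23:-→d24:H2→d25:-→d26:-→d27:H0→d28:-→d29:-→d30:-→d31:-→d32:H5 -> H5
  del 152.106.111.0/24 (clear depth 24)
  lookup 152.106.111.68: bits 10011000011010100110111101000100 walk d0:H4→d1:H1→d2:-→d3:-→d4:-→d5:-→d6:-→d7:-→d8:-→d9:-→d10:-→d11:-→d12:-→d13:-→d14:H3→d15:-→d16:-→d17:-→d18:-→d19:-→d20:-→d21:-→d22:-→d23:-→d24:-→d25:-→d26:-→d27:H0→d28:-→d29:-→d30:-→d31:-→d32:H5 -> H5

== LOOKUPS ==
["H0","no-route","H0","H0","H0","H2","H0","H0","H5","H2","H0","H5","H5"]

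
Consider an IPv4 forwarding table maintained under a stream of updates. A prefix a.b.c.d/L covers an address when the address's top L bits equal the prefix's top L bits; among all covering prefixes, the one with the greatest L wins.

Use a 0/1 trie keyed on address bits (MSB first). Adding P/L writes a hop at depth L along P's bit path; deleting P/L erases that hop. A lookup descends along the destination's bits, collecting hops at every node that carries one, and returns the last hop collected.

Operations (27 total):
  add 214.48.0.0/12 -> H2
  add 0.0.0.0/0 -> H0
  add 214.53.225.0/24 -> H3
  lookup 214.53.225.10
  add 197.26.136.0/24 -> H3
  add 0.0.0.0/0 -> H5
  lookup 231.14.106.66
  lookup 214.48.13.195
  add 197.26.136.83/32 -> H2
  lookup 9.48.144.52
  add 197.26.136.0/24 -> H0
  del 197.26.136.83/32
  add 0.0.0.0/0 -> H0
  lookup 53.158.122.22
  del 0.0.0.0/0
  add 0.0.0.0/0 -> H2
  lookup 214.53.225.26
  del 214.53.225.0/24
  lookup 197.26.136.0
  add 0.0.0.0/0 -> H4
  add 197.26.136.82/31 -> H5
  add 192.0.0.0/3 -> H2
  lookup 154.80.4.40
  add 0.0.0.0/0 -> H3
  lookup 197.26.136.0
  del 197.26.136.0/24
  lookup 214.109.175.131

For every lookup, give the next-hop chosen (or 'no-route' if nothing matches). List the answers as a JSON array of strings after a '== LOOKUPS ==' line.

Apply in order:
  + 214.48.0.0/12 (H2) depth=12
  + 0.0.0.0/0 (H0) depth=0
  + 214.53.225.0/24 (H3) depth=24
  lookup 214.53.225.10: bits 110101100011010111100001 walk d0:H0→d1:-→d2:-→d3:-→d4:-→d5:-→d6:-→d7:-→d8:-→d9:-→d10:-→d11:-→d12:H2→d13:-→d14:-→d15:-→d16:-→d17:-→d18:-→d19:-→d20:-→d21:-→d22:-→d23:-→d24:H3 -> H3
  + 197.26.136.0/24 (H3) depth=24
  + 0.0.0.0/0 (H5) depth=0
  lookup 231.14.106.66: bits 11 walk d0:H5→d1:-→d2:- -> H5
  lookup 214.48.13.195: bits 1101011000110 walk d0:H5→d1:-→d2:-→d3:-→d4:-→d5:-→d6:-→d7:-→d8:-→d9:-→d10:-→d11:-→d12:H2→d13:- -> H2
  + 197.26.136.83/32 (H2) depth=32
  lookup 9.48.144.52: bits ε walk d0:H5 -> H5
  + 197.26.136.0/24 (H0) depth=24
  del 197.26.136.83/32 (clear depth 32)
  + 0.0.0.0/0 (H0) depth=0
  lookup 53.158.122.22: bits ε walk d0:H0 -> H0
  del 0.0.0.0/0 (clear depth 0)
  + 0.0.0.0/0 (H2) depth=0
  lookup 214.53.225.26: bits 110101100011010111100001 walk d0:H2→d1:-→d2:-→d3:-→d4:-→d5:-→d6:-→d7:-→d8:-→d9:-→d10:-→d11:-→d12:H2→d13:-→d14:-→d15:-→d16:-→d17:-→d18:-→d19:-→d20:-→d21:-→d22:-→d23:-→d24:H3 -> H3
  del 214.53.225.0/24 (clear depth 24)
  lookup 197.26.136.0: bits 1100010100011010100010000 walk d0:H2→d1:-→d2:-→d3:-→d4:-→d5:-→d6:-→d7:-→d8:-→d9:-→d10:-→d11:-→d12:-→d13:-→d14:-→d15:-→d16:-→d17:-→d18:-→d19:-→d20:-→d21:-→d22:-→d23:-→d24:H0→d25:- -> H0
  + 0.0.0.0/0 (H4) depth=0
  + 197.26.136.82/31 (H5) depth=31
  + 192.0.0.0/3 (H2) depth=3
  lookup 154.80.4.40: bits 1 walk d0:H4→d1:- -> H4
  + 0.0.0.0/0 (H3) depth=0
  lookup 197.26.136.0: bits 1100010100011010100010000 walk d0:H3→d1:-→d2:-→d3:H2→d4:-→d5:-→d6:-→d7:-→d8:-→d9:-→d10:-→d11:-→d12:-→d13:-→d14:-→d15:-→d16:-→d17:-→d18:-→d19:-→d20:-→d21:-→d22:-→d23:-→d24:H0→d25:- -> H0
  del 197.26.136.0/24 (clear depth 24)
  lookup 214.109.175.131: bits 110101100 walk d0:H3→d1:-→d2:-→d3:H2→d4:-→d5:-→d6:-→d7:-→d8:-→d9:- -> H2

== LOOKUPS ==
["H3","H5","H2","H5","H0","H3","H0","H4","H0","H2"]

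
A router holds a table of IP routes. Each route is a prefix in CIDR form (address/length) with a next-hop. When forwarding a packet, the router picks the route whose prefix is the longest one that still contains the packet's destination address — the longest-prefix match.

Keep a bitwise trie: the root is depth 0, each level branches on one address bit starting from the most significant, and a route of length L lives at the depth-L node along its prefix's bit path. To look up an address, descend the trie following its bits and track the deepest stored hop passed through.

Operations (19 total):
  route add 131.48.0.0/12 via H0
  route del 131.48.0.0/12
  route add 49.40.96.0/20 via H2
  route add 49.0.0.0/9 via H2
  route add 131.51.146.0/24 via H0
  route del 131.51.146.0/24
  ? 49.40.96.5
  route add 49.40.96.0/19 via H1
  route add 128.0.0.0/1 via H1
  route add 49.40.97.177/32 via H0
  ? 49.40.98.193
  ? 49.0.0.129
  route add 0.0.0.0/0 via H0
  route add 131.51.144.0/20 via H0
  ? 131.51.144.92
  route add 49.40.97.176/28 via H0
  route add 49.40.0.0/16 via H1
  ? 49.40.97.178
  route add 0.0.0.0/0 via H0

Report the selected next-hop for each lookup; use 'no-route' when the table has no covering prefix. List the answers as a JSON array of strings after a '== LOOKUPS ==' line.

Apply in order:
  + 131.48.0.0/12 (H0) depth=12
  del 131.48.0.0/12 (clear depth 12)
  + 49.40.96.0/20 (H2) depth=20
  + 49.0.0.0/9 (H2) depth=9
  + 131.51.146.0/24 (H0) depth=24
  del 131.51.146.0/24 (clear depth 24)
  ? 49.40.96.5  path d0:-→d1:-→d2:-→d3:-→d4:-→d5:-→d6:-→d7:-→d8:-→d9:H2→d10:-→d11:-→d12:-→d13:-→d14:-→d15:-→d16:-→d17:-→d18:-→d19:-→d20:H2  best=H2
  + 49.40.96.0/19 (H1) depth=19
  + 128.0.0.0/1 (H1) depth=1
  + 49.40.97.177/32 (H0) depth=32
  ? 49.40.98.193  path d0:-→d1:-→d2:-→d3:-→d4:-→d5:-→d6:-→d7:-→d8:-→d9:H2→d10:-→d11:-→d12:-→d13:-→d14:-→d15:-→d16:-→d17:-→d18:-→d19:H1→d20:H2→d21:-→d22:-  best=H2
  ? 49.0.0.129  path d0:-→d1:-→d2:-→d3:-→d4:-→d5:-→d6:-→d7:-→d8:-→d9:H2→d10:-  best=H2
  + 0.0.0.0/0 (H0) depth=0
  + 131.51.144.0/20 (H0) depth=20
  ? 131.51.144.92  path d0:H0→d1:H1→d2:-→d3:-→d4:-→d5:-→d6:-→d7:-→d8:-→d9:-→d10:-→d11:-→d12:-→d13:-→d14:-→d15:-→d16:-→d17:-→d18:-→d19:-→d20:H0→d21:-→d22:-  best=H0
  + 49.40.97.176/28 (H0) depth=28
  + 49.40.0.0/16 (H1) depth=16
  ? 49.40.97.178  path d0:H0→d1:-→d2:-→d3:-→d4:-→d5:-→d6:-→d7:-→d8:-→d9:H2→d10:-→d11:-→d12:-→d13:-→d14:-→d15:-→d16:H1→d17:-→d18:-→d19:H1→d20:H2→d21:-→d22:-→d23:-→d24:-→d25:-→d26:-→d27:-→d28:H0→d29:-→d30:-  best=H0
  + 0.0.0.0/0 (H0) depth=0

== LOOKUPS ==
["H2","H2","H2","H0","H0"]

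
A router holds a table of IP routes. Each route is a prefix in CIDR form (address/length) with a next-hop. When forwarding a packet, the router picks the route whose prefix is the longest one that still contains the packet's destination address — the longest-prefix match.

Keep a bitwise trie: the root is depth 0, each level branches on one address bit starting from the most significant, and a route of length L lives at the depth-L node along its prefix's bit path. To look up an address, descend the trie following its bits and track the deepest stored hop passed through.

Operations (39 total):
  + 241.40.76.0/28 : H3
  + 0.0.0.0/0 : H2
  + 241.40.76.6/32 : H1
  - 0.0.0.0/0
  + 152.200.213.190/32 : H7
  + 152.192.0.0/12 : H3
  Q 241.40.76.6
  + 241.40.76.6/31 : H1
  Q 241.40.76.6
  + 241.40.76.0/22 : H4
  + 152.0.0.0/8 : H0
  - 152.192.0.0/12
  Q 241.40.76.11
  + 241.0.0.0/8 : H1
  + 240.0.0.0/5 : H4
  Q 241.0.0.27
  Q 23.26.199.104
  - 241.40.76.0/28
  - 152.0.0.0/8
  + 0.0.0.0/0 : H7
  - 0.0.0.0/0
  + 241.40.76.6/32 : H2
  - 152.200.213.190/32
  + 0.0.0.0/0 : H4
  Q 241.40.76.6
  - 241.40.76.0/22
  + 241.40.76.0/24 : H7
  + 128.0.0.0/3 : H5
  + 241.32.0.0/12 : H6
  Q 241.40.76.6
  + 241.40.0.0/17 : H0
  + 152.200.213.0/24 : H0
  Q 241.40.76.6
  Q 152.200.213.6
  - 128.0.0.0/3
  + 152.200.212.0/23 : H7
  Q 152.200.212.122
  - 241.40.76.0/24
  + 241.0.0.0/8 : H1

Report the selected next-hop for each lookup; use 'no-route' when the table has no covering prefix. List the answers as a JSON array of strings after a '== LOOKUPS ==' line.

Apply in order:
  + 241.40.76.0/28 (H3) depth=28
  + 0.0.0.0/0 (H2) depth=0
  + 241.40.76.6/32 (H1) depth=32
  - 0.0.0.0/0 clear@0
  + 152.200.213.190/32 (H7) depth=32
  + 152.192.0.0/12 (H3) depth=12
  lookup 241.40.76.6: bits 11110001001010000100110000000110 walk d0:-→d1:-→d2:-→d3:-→d4:-→d5:-→d6:-→d7:-→d8:-→d9:-→d10:-→d11:-→d12:-→d13:-→d14:-→d15:-→d16:-→d17:-→d18:-→d19:-→d20:-→d21:-→d22:-→d23:-→d24:-→d25:-→d26:-→d27:-→d28:H3→d29:-→d30:-→d31:-→d32:H1 -> H1
  + 241.40.76.6/31 (H1) depth=31
  lookup 241.40.76.6: bits 11110001001010000100110000000110 walk d0:-→d1:-→d2:-→d3:-→d4:-→d5:-→d6:-→d7:-→d8:-→d9:-→d10:-→d11:-→d12:-→d13:-→d14:-→d15:-→d16:-→d17:-→d18:-→d19:-→d20:-→d21:-→d22:-→d23:-→d24:-→d25:-→d26:-→d27:-→d28:H3→d29:-→d30:-→d31:H1→d32:H1 -> H1
  + 241.40.76.0/22 (H4) depth=22
  + 152.0.0.0/8 (H0) depth=8
  - 152.192.0.0/12 clear@12
  lookup 241.40.76.11: bits 1111000100101000010011000000 walk d0:-→d1:-→d2:-→d3:-→d4:-→d5:-→d6:-→d7:-→d8:-→d9:-→d10:-→d11:-→d12:-→d13:-→d14:-→d15:-→d16:-→d17:-→d18:-→d19:-→d20:-→d21:-→d22:H4→d23:-→d24:-→d25:-→d26:-→d27:-→d28:H3 -> H3
  + 241.0.0.0/8 (H1) depth=8
  + 240.0.0.0/5 (H4) depth=5
  lookup 241.0.0.27: bits 1111000100 walk d0:-→d1:-→d2:-→d3:-→d4:-→d5:H4→d6:-→d7:-→d8:H1→d9:-→d10:- -> H1
  lookup 23.26.199.104: bits ε walk d0:- -> no-route
  - 241.40.76.0/28 clear@28
  - 152.0.0.0/8 clear@8
  + 0.0.0.0/0 (H7) depth=0
  - 0.0.0.0/0 clear@0
  + 241.40.76.6/32 (H2) depth=32
  - 152.200.213.190/32 clear@32
  + 0.0.0.0/0 (H4) depth=0
  lookup 241.40.76.6: bits 11110001001010000100110000000110 walk d0:H4→d1:-→d2:-→d3:-→d4:-→d5:H4→d6:-→d7:-→d8:H1→d9:-→d10:-→d11:-→d12:-→d13:-→d14:-→d15:-→d16:-→d17:-→d18:-→d19:-→d20:-→d21:-→d22:H4→d23:-→d24:-→d25:-→d26:-→d27:-→d28:-→d29:-→d30:-→d31:H1→d32:H2 -> H2
  - 241.40.76.0/22 clear@22
  + 241.40.76.0/24 (H7) depth=24
  + 128.0.0.0/3 (H5) depth=3
  + 241.32.0.0/12 (H6) depth=12
  lookup 241.40.76.6: bits 11110001001010000100110000000110 walk d0:H4→d1:-→d2:-→d3:-→d4:-→d5:H4→d6:-→d7:-→d8:H1→d9:-→d10:-→d11:-→d12:H6→d13:-→d14:-→d15:-→d16:-→d17:-→d18:-→d19:-→d20:-→d21:-→d22:-→d23:-→d24:H7→d25:-→d26:-→d27:-→d28:-→d29:-→d30:-→d31:H1→d32:H2 -> H2
  + 241.40.0.0/17 (H0) depth=17
  + 152.200.213.0/24 (H0) depth=24
  lookup 241.40.76.6: bits 11110001001010000100110000000110 walk d0:H4→d1:-→d2:-→d3:-→d4:-→d5:H4→d6:-→d7:-→d8:H1→d9:-→d10:-→d11:-→d12:H6→d13:-→d14:-→d15:-→d16:-→d17:H0→d18:-→d19:-→d20:-→d21:-→d22:-→d23:-→d24:H7→d25:-→d26:-→d27:-→d28:-→d29:-→d30:-→d31:H1→d32:H2 -> H2
  lookup 152.200.213.6: bits 100110001100100011010101 walk d0:H4→d1:-→d2:-→d3:H5→d4:-→d5:-→d6:-→d7:-→d8:-→d9:-→d10:-→d11:-→d12:-→d13:-→d14:-→d15:-→d16:-→d17:-→d18:-→d19:-→d20:-→d21:-→d22:-→d23:-→d24:H0 -> H0
  - 128.0.0.0/3 clear@3
  + 152.200.212.0/23 (H7) depth=23
  lookup 152.200.212.122: bits 10011000110010001101010 walk d0:H4→d1:-→d2:-→d3:-→d4:-→d5:-→d6:-→d7:-→d8:-→d9:-→d10:-→d11:-→d12:-→d13:-→d14:-→d15:-→d16:-→d17:-→d18:-→d19:-→d20:-→d21:-→d22:-→d23:H7 -> H7
  - 241.40.76.0/24 clear@24
  + 241.0.0.0/8 (H1) depth=8

== LOOKUPS ==
["H1","H1","H3","H1","no-route","H2","H2","H2","H0","H7"]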